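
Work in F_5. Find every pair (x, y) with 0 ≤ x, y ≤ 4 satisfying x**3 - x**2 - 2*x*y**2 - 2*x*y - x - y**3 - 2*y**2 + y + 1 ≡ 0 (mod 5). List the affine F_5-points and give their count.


Affine F_5-points: {(1, 0), (2, 2), (4, 0)}; count = 3.

For each of the 25 pairs (x, y) ∈ F_5², evaluate f(x, y) mod 5. Record the zeros.
  x = 0: [0↦1, 1↦4, 2↦2, 3↦4, 4↦4]  zeros at y ∈ ∅
  x = 1: [0↦0, 1↦4, 2↦4, 3↦4, 4↦3]  zeros at y ∈ {0}
  x = 2: [0↦3, 1↦3, 2↦0, 3↦3, 4↦1]  zeros at y ∈ {2}
  x = 3: [0↦1, 1↦2, 2↦1, 3↦2, 4↦4]  zeros at y ∈ ∅
  x = 4: [0↦0, 1↦2, 2↦3, 3↦2, 4↦3]  zeros at y ∈ {0}
Collecting zeros: affine points = {(1, 0), (2, 2), (4, 0)}.
Total count |C(F_5)_aff| = 3.


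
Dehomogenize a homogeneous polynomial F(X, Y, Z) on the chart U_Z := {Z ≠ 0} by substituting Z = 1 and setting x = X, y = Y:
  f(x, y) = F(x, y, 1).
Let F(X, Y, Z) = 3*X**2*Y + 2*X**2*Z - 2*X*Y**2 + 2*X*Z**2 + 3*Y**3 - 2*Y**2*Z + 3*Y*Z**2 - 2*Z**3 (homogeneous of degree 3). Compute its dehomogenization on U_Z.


f(x, y) = 3*x**2*y + 2*x**2 - 2*x*y**2 + 2*x + 3*y**3 - 2*y**2 + 3*y - 2

On U_Z we set Z = 1. Each monomial c·X^i·Y^j·Z^k in F becomes c·x^i·y^j·1^k = c·x^i·y^j.
Substituting Z = 1: F(X, Y, 1) = 3*x**2*y + 2*x**2 - 2*x*y**2 + 2*x + 3*y**3 - 2*y**2 + 3*y - 2.
Note: deg(f) ≤ deg(F) = 3; strict inequality happens when F is divisible by Z (lost terms).


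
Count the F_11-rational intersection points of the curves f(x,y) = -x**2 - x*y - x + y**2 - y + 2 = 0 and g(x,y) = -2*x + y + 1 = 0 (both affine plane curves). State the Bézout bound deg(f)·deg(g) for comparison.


Common zeros: {(7, 2), (10, 8)}; count = 2; Bézout bound = 2.

deg(f) = 2, deg(g) = 1, so Bézout bound = 2.
Scan x ∈ F_11. For each x, list the y ∈ F_11 with f(x, y) ≡ 0 and those with g(x, y) ≡ 0 (mod 11); the common zeros in that column are the intersection.
  x = 0: f ≡ 0 at y ∈ {5, 7}; g ≡ 0 at y ∈ {10}; common: ∅.
  x = 1: f ≡ 0 at y ∈ {0, 2}; g ≡ 0 at y ∈ {1}; common: ∅.
  x = 2: f ≡ 0 at y ∈ {4, 10}; g ≡ 0 at y ∈ {3}; common: ∅.
  x = 3: f ≡ 0 at y ∈ {7, 8}; g ≡ 0 at y ∈ {5}; common: ∅.
  x = 4: f ≡ 0 at y ∈ {1, 4}; g ≡ 0 at y ∈ {7}; common: ∅.
  x = 5: f ≡ 0 at y ∈ {1, 5}; g ≡ 0 at y ∈ {9}; common: ∅.
  x = 6: f ≡ 0 at y ∈ {9}; g ≡ 0 at y ∈ {0}; common: ∅.
  x = 7: f ≡ 0 at y ∈ {2, 6}; g ≡ 0 at y ∈ {2}; common: {2}.
  x = 8: f ≡ 0 at y ∈ {3, 6}; g ≡ 0 at y ∈ {4}; common: ∅.
  x = 9: f ≡ 0 at y ∈ {0, 10}; g ≡ 0 at y ∈ {6}; common: ∅.
  x = 10: f ≡ 0 at y ∈ {3, 8}; g ≡ 0 at y ∈ {8}; common: {8}.
Collecting: common zeros = {(7, 2), (10, 8)}, so the count is 2.
Comparison with the Bézout bound: 2 ≤ 2 = deg(f)·deg(g), as expected for curves with no common component (the bound is attained).


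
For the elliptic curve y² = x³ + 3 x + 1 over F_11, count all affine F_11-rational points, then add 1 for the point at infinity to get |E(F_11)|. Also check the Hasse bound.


Affine points = {(0, 1), (0, 10), (1, 4), (1, 7), (2, 2), (2, 9), (3, 2), (3, 9), (4, 0), (5, 3), (5, 8), (6, 2), (6, 9), (8, 3), (8, 8), (9, 3), (9, 8)}; affine count = 17; |E(F_11)| = 18.

Discriminant check: Δ ∝ 4a³ + 27b² = 4·3³ + 27·1² = 4·27 + 27·1 ≡ 3 (mod 11). Nonzero ⇒ E is nonsingular.
For each x ∈ F_11, compute rhs = x³ + 3·x + 1 mod 11, then count y ∈ F_11 with y² ≡ rhs.
  x = 0: rhs = 1, matching y values: 1, 10 (2 points).
  x = 1: rhs = 5, matching y values: 4, 7 (2 points).
  x = 2: rhs = 4, matching y values: 2, 9 (2 points).
  x = 3: rhs = 4, matching y values: 2, 9 (2 points).
  x = 4: rhs = 0, matching y values: 0 (1 points).
  x = 5: rhs = 9, matching y values: 3, 8 (2 points).
  x = 6: rhs = 4, matching y values: 2, 9 (2 points).
  x = 7: rhs = 2, matching y values: none (0 points).
  x = 8: rhs = 9, matching y values: 3, 8 (2 points).
  x = 9: rhs = 9, matching y values: 3, 8 (2 points).
  x = 10: rhs = 8, matching y values: none (0 points).
Total affine count: 17.
Full point count |E(F_11)| = 17 + 1 = 18.
Hasse bound: |18 − (11+1)| = |6| = 6 ≤ 2√11 ≈ 6.6332 ✓.


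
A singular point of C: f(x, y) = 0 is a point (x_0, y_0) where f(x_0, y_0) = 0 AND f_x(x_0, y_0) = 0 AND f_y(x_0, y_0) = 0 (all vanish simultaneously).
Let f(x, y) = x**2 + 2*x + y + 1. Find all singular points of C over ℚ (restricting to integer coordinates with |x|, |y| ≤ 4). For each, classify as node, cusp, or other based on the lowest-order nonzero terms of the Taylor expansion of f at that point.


No singular points in the scanned grid; C is smooth there.

Compute partial derivatives:
  f_x = 2*x + 2.
  f_y = 1.
f_y = 1 is a nonzero constant, so f_y never vanishes: no point (x, y) can satisfy f = f_x = f_y = 0. In particular no (x, y) ∈ {−4, ..., 4}² is singular; the curve is smooth.


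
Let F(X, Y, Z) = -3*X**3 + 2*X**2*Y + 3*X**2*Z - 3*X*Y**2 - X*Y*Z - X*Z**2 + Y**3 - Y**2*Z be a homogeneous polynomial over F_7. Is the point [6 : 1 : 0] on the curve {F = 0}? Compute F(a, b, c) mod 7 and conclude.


F(6,1,0) ≡ 2 (mod 7); P is NOT on the curve.

Evaluate F(6, 1, 0) term-by-term (mod 7).
  -3*X**3 ↦ -3·216·1·1 = -648
  2*X**2*Y ↦ 2·36·1·1 = 72
  3*X**2*Z ↦ 3·36·1·0 = 0
  -3*X*Y**2 ↦ -3·6·1·1 = -18
  -X*Y*Z ↦ -1·6·1·0 = 0
  -X*Z**2 ↦ -1·6·1·0 = 0
  Y**3 ↦ 1·1·1·1 = 1
  -Y**2*Z ↦ -1·1·1·0 = 0
Sum: F(6, 1, 0) = (-648) + (72) + (0) + (-18) + (0) + (0) + (1) + (0) = -593.
Reducing mod 7: -593 ≡ 2 (mod 7).
Since F(a, b, c) ≡ 2 ≠ 0 (mod 7), P does NOT lie on the curve.


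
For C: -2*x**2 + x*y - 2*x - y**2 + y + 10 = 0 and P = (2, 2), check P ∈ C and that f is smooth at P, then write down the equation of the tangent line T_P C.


Tangent line at P: -8*x - y + 18 = 0.

Step 1: f(2, 2) = 0, so P lies on C.
Step 2: partial derivatives
  f_x(x, y) = -4*x + y - 2, f_y(x, y) = x - 2*y + 1.
  f_x(P) = -8, f_y(P) = -1 (gradient nonzero, so P is smooth).
Step 3: tangent line at P: -8·(x − 2) + -1·(y − 2) = 0.
Expanding: -8*x - y + 18 = 0.


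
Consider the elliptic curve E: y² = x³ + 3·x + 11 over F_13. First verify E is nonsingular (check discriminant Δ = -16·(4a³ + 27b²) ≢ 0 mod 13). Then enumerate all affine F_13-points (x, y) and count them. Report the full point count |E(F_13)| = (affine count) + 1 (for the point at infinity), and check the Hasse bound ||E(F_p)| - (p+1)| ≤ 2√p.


Affine points = {(2, 5), (2, 8), (4, 3), (4, 10), (8, 1), (8, 12), (9, 0), (10, 1), (10, 12), (11, 6), (11, 7)}; affine count = 11; |E(F_13)| = 12.

Discriminant check: Δ ∝ 4a³ + 27b² = 4·3³ + 27·11² = 4·27 + 27·121 ≡ 8 (mod 13). Nonzero ⇒ E is nonsingular.
For each x ∈ F_13, compute rhs = x³ + 3·x + 11 mod 13, then count y ∈ F_13 with y² ≡ rhs.
  x = 0: rhs = 11, matching y values: none (0 points).
  x = 1: rhs = 2, matching y values: none (0 points).
  x = 2: rhs = 12, matching y values: 5, 8 (2 points).
  x = 3: rhs = 8, matching y values: none (0 points).
  x = 4: rhs = 9, matching y values: 3, 10 (2 points).
  x = 5: rhs = 8, matching y values: none (0 points).
  x = 6: rhs = 11, matching y values: none (0 points).
  x = 7: rhs = 11, matching y values: none (0 points).
  x = 8: rhs = 1, matching y values: 1, 12 (2 points).
  x = 9: rhs = 0, matching y values: 0 (1 points).
  x = 10: rhs = 1, matching y values: 1, 12 (2 points).
  x = 11: rhs = 10, matching y values: 6, 7 (2 points).
  x = 12: rhs = 7, matching y values: none (0 points).
Total affine count: 11.
Full point count |E(F_13)| = 11 + 1 = 12.
Hasse bound: |12 − (13+1)| = |-2| = 2 ≤ 2√13 ≈ 7.2111 ✓.


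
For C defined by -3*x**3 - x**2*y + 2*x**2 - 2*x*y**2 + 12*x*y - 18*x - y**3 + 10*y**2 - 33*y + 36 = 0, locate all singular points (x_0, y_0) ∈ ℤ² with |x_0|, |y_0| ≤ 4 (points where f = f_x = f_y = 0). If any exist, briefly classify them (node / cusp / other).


Singular points: {(0, 3)}; classification: node.

Compute partial derivatives:
  f_x = -9*x**2 - 2*x*y + 4*x - 2*y**2 + 12*y - 18.
  f_y = -x**2 - 4*x*y + 12*x - 3*y**2 + 20*y - 33.
Scan x_0 ∈ {−4, ..., 4}. For each x_0, f_y(x_0, y) is a polynomial in y; find its integer roots y ∈ {−4, ..., 4}, then test f_x and f at those candidates.
  x = -4: f_y(-4, y) = -3*y**2 + 36*y - 97; no integer root y with |y| ≤ 4.
  x = -3: f_y(-3, y) = -3*y**2 + 32*y - 78; no integer root y with |y| ≤ 4.
  x = -2: f_y(-2, y) = -3*y**2 + 28*y - 61; no integer root y with |y| ≤ 4.
  x = -1: f_y(-1, y) = -3*y**2 + 24*y - 46; no integer root y with |y| ≤ 4.
  x = 0: f_y(0, y) = -3*y**2 + 20*y - 33; vanishes at y ∈ {3}. (0, 3): f_x = 0, f = 0 — SINGULAR.
  x = 1: f_y(1, y) = -3*y**2 + 16*y - 22; no integer root y with |y| ≤ 4.
  x = 2: f_y(2, y) = -3*y**2 + 12*y - 13; no integer root y with |y| ≤ 4.
  x = 3: f_y(3, y) = -3*y**2 + 8*y - 6; no integer root y with |y| ≤ 4.
  x = 4: f_y(4, y) = -3*y**2 + 4*y - 1; vanishes at y ∈ {1}. (4, 1): f_x = -144 ≠ 0.
Only singular point on the grid: (0, 3).
Classify: substitute x = 0 + u, y = 3 + v and expand: f = -3*u**3 - u**2*v - u**2 - 2*u*v**2 - v**3 + v**2.
No constant or linear terms (consistent with a singular point). Quadratic part: -u**2 + v**2. Cubic part: -3*u**3 - u**2*v - 2*u*v**2 - v**3.
The quadratic part v**2 - u**2 = (v − u)(v + u) splits into two distinct linear factors, so there are two distinct tangent lines y − 3 = ±(x − 0) — this is a node (ordinary double point).
Classification: node.


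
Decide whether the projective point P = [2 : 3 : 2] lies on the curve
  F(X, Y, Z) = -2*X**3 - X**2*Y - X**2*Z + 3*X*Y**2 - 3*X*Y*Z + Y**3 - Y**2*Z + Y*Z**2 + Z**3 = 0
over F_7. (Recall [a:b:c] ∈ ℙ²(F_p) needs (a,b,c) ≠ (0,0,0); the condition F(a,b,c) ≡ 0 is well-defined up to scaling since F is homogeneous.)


F(2,3,2) ≡ 4 (mod 7); P is NOT on the curve.

Evaluate F(2, 3, 2) term-by-term (mod 7).
  -2*X**3 ↦ -2·8·1·1 = -16
  -X**2*Y ↦ -1·4·3·1 = -12
  -X**2*Z ↦ -1·4·1·2 = -8
  3*X*Y**2 ↦ 3·2·9·1 = 54
  -3*X*Y*Z ↦ -3·2·3·2 = -36
  Y**3 ↦ 1·1·27·1 = 27
  -Y**2*Z ↦ -1·1·9·2 = -18
  Y*Z**2 ↦ 1·1·3·4 = 12
  Z**3 ↦ 1·1·1·8 = 8
Sum: F(2, 3, 2) = (-16) + (-12) + (-8) + (54) + (-36) + (27) + (-18) + (12) + (8) = 11.
Reducing mod 7: 11 ≡ 4 (mod 7).
Since F(a, b, c) ≡ 4 ≠ 0 (mod 7), P does NOT lie on the curve.


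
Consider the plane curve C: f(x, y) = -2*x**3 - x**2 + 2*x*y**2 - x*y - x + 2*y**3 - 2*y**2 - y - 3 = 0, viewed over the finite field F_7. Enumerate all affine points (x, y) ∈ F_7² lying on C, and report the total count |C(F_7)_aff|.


Affine F_7-points: {(1, 0), (1, 1), (1, 6), (2, 2), (3, 6), (4, 5), (5, 3), (6, 4), (6, 6)}; count = 9.

For each of the 49 pairs (x, y) ∈ F_7², evaluate f(x, y) mod 7. Record the zeros.
  x = 0: [0↦4, 1↦3, 2↦3, 3↦2, 4↦5, 5↦3, 6↦1]  zeros at y ∈ ∅
  x = 1: [0↦0, 1↦0, 2↦5, 3↦6, 4↦1, 5↦2, 6↦0]  zeros at y ∈ {0, 1, 6}
  x = 2: [0↦3, 1↦4, 2↦0, 3↦3, 4↦4, 5↦1, 6↦6]  zeros at y ∈ {2}
  x = 3: [0↦1, 1↦3, 2↦4, 3↦2, 4↦2, 5↦2, 6↦0]  zeros at y ∈ {6}
  x = 4: [0↦3, 1↦6, 2↦5, 3↦5, 4↦4, 5↦0, 6↦5]  zeros at y ∈ {5}
  x = 5: [0↦4, 1↦1, 2↦5, 3↦0, 4↦5, 5↦4, 6↦2]  zeros at y ∈ {3}
  x = 6: [0↦6, 1↦4, 2↦6, 3↦3, 4↦0, 5↦2, 6↦0]  zeros at y ∈ {4, 6}
Collecting zeros: affine points = {(1, 0), (1, 1), (1, 6), (2, 2), (3, 6), (4, 5), (5, 3), (6, 4), (6, 6)}.
Total count |C(F_7)_aff| = 9.


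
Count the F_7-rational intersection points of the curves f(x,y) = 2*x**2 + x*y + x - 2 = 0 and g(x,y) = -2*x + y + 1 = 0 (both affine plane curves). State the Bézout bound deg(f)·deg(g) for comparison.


Common zeros: {(2, 3), (5, 2)}; count = 2; Bézout bound = 2.

deg(f) = 2, deg(g) = 1, so Bézout bound = 2.
Scan x ∈ F_7. For each x, list the y ∈ F_7 with f(x, y) ≡ 0 and those with g(x, y) ≡ 0 (mod 7); the common zeros in that column are the intersection.
  x = 0: f ≡ 0 at y ∈ ∅; g ≡ 0 at y ∈ {6}; common: ∅.
  x = 1: f ≡ 0 at y ∈ {6}; g ≡ 0 at y ∈ {1}; common: ∅.
  x = 2: f ≡ 0 at y ∈ {3}; g ≡ 0 at y ∈ {3}; common: {3}.
  x = 3: f ≡ 0 at y ∈ {3}; g ≡ 0 at y ∈ {5}; common: ∅.
  x = 4: f ≡ 0 at y ∈ {2}; g ≡ 0 at y ∈ {0}; common: ∅.
  x = 5: f ≡ 0 at y ∈ {2}; g ≡ 0 at y ∈ {2}; common: {2}.
  x = 6: f ≡ 0 at y ∈ {6}; g ≡ 0 at y ∈ {4}; common: ∅.
Collecting: common zeros = {(2, 3), (5, 2)}, so the count is 2.
Comparison with the Bézout bound: 2 ≤ 2 = deg(f)·deg(g), as expected for curves with no common component (the bound is attained).


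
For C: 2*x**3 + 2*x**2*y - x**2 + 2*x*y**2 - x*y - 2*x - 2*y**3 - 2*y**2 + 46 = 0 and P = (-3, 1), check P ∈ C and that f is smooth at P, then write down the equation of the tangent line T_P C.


Tangent line at P: 47*x - y + 142 = 0.

Step 1: f(-3, 1) = 0, so P lies on C.
Step 2: partial derivatives
  f_x(x, y) = 6*x**2 + 4*x*y - 2*x + 2*y**2 - y - 2, f_y(x, y) = 2*x**2 + 4*x*y - x - 6*y**2 - 4*y.
  f_x(P) = 47, f_y(P) = -1 (gradient nonzero, so P is smooth).
Step 3: tangent line at P: 47·(x − -3) + -1·(y − 1) = 0.
Expanding: 47*x - y + 142 = 0.


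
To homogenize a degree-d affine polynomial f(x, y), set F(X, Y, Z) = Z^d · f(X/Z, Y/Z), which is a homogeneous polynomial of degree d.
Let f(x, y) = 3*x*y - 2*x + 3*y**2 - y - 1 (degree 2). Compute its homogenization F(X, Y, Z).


F(X, Y, Z) = 3*X*Y - 2*X*Z + 3*Y**2 - Y*Z - Z**2

deg(f) = 2.
Substitute x = X/Z, y = Y/Z into f, then multiply by Z^2.
  monomial 3·x^1·y^1 ↦ 3·X^1·Y^1·Z^0.
  monomial -2·x^1·y^0 ↦ -2·X^1·Y^0·Z^1.
  monomial 3·x^0·y^2 ↦ 3·X^0·Y^2·Z^0.
  monomial -1·x^0·y^1 ↦ -1·X^0·Y^1·Z^1.
  monomial -1·x^0·y^0 ↦ -1·X^0·Y^0·Z^2.
Collecting: F(X, Y, Z) = 3*X*Y - 2*X*Z + 3*Y**2 - Y*Z - Z**2.


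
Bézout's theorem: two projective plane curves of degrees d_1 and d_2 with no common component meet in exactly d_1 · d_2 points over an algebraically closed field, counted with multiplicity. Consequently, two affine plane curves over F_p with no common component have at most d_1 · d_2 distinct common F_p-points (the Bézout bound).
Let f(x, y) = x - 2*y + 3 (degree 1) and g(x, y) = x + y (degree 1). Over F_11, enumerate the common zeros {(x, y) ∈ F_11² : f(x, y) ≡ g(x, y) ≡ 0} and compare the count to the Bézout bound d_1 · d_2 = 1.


Common zeros: {(10, 1)}; count = 1; Bézout bound = 1.

deg(f) = 1, deg(g) = 1, so Bézout bound = 1.
Scan x ∈ F_11. For each x, list the y ∈ F_11 with f(x, y) ≡ 0 and those with g(x, y) ≡ 0 (mod 11); the common zeros in that column are the intersection.
  x = 0: f ≡ 0 at y ∈ {7}; g ≡ 0 at y ∈ {0}; common: ∅.
  x = 1: f ≡ 0 at y ∈ {2}; g ≡ 0 at y ∈ {10}; common: ∅.
  x = 2: f ≡ 0 at y ∈ {8}; g ≡ 0 at y ∈ {9}; common: ∅.
  x = 3: f ≡ 0 at y ∈ {3}; g ≡ 0 at y ∈ {8}; common: ∅.
  x = 4: f ≡ 0 at y ∈ {9}; g ≡ 0 at y ∈ {7}; common: ∅.
  x = 5: f ≡ 0 at y ∈ {4}; g ≡ 0 at y ∈ {6}; common: ∅.
  x = 6: f ≡ 0 at y ∈ {10}; g ≡ 0 at y ∈ {5}; common: ∅.
  x = 7: f ≡ 0 at y ∈ {5}; g ≡ 0 at y ∈ {4}; common: ∅.
  x = 8: f ≡ 0 at y ∈ {0}; g ≡ 0 at y ∈ {3}; common: ∅.
  x = 9: f ≡ 0 at y ∈ {6}; g ≡ 0 at y ∈ {2}; common: ∅.
  x = 10: f ≡ 0 at y ∈ {1}; g ≡ 0 at y ∈ {1}; common: {1}.
Collecting: common zeros = {(10, 1)}, so the count is 1.
Comparison with the Bézout bound: 1 ≤ 1 = deg(f)·deg(g), as expected for curves with no common component (the bound is attained).


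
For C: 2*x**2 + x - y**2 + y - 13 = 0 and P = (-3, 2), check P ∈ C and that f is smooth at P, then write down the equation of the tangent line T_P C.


Tangent line at P: -11*x - 3*y - 27 = 0.

Step 1: f(-3, 2) = 0, so P lies on C.
Step 2: partial derivatives
  f_x(x, y) = 4*x + 1, f_y(x, y) = 1 - 2*y.
  f_x(P) = -11, f_y(P) = -3 (gradient nonzero, so P is smooth).
Step 3: tangent line at P: -11·(x − -3) + -3·(y − 2) = 0.
Expanding: -11*x - 3*y - 27 = 0.


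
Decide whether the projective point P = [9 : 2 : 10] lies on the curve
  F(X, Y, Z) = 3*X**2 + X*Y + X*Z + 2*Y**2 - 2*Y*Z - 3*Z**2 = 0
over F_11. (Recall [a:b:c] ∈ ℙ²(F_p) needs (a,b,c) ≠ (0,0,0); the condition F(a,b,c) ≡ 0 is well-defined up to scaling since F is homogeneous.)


F(9,2,10) ≡ 8 (mod 11); P is NOT on the curve.

Evaluate F(9, 2, 10) term-by-term (mod 11).
  3*X**2 ↦ 3·81·1·1 = 243
  X*Y ↦ 1·9·2·1 = 18
  X*Z ↦ 1·9·1·10 = 90
  2*Y**2 ↦ 2·1·4·1 = 8
  -2*Y*Z ↦ -2·1·2·10 = -40
  -3*Z**2 ↦ -3·1·1·100 = -300
Sum: F(9, 2, 10) = (243) + (18) + (90) + (8) + (-40) + (-300) = 19.
Reducing mod 11: 19 ≡ 8 (mod 11).
Since F(a, b, c) ≡ 8 ≠ 0 (mod 11), P does NOT lie on the curve.


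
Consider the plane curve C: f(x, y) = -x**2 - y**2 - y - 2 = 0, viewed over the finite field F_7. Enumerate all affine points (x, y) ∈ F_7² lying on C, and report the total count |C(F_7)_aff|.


Affine F_7-points: {(0, 3)}; count = 1.

For each of the 49 pairs (x, y) ∈ F_7², evaluate f(x, y) mod 7. Record the zeros.
  x = 0: [0↦5, 1↦3, 2↦6, 3↦0, 4↦6, 5↦3, 6↦5]  zeros at y ∈ {3}
  x = 1: [0↦4, 1↦2, 2↦5, 3↦6, 4↦5, 5↦2, 6↦4]  zeros at y ∈ ∅
  x = 2: [0↦1, 1↦6, 2↦2, 3↦3, 4↦2, 5↦6, 6↦1]  zeros at y ∈ ∅
  x = 3: [0↦3, 1↦1, 2↦4, 3↦5, 4↦4, 5↦1, 6↦3]  zeros at y ∈ ∅
  x = 4: [0↦3, 1↦1, 2↦4, 3↦5, 4↦4, 5↦1, 6↦3]  zeros at y ∈ ∅
  x = 5: [0↦1, 1↦6, 2↦2, 3↦3, 4↦2, 5↦6, 6↦1]  zeros at y ∈ ∅
  x = 6: [0↦4, 1↦2, 2↦5, 3↦6, 4↦5, 5↦2, 6↦4]  zeros at y ∈ ∅
Collecting zeros: affine points = {(0, 3)}.
Total count |C(F_7)_aff| = 1.


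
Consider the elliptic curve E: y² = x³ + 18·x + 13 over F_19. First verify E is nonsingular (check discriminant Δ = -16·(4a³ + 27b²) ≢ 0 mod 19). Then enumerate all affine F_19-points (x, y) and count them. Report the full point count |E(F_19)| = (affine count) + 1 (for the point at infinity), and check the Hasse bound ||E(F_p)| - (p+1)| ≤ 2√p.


Affine points = {(2, 0), (4, 4), (4, 15), (5, 0), (7, 8), (7, 11), (8, 2), (8, 17), (9, 7), (9, 12), (12, 0), (14, 8), (14, 11), (17, 8), (17, 11)}; affine count = 15; |E(F_19)| = 16.

Discriminant check: Δ ∝ 4a³ + 27b² = 4·18³ + 27·13² = 4·5832 + 27·169 ≡ 18 (mod 19). Nonzero ⇒ E is nonsingular.
For each x ∈ F_19, compute rhs = x³ + 18·x + 13 mod 19, then count y ∈ F_19 with y² ≡ rhs.
  x = 0: rhs = 13, matching y values: none (0 points).
  x = 1: rhs = 13, matching y values: none (0 points).
  x = 2: rhs = 0, matching y values: 0 (1 points).
  x = 3: rhs = 18, matching y values: none (0 points).
  x = 4: rhs = 16, matching y values: 4, 15 (2 points).
  x = 5: rhs = 0, matching y values: 0 (1 points).
  x = 6: rhs = 14, matching y values: none (0 points).
  x = 7: rhs = 7, matching y values: 8, 11 (2 points).
  x = 8: rhs = 4, matching y values: 2, 17 (2 points).
  x = 9: rhs = 11, matching y values: 7, 12 (2 points).
  x = 10: rhs = 15, matching y values: none (0 points).
  x = 11: rhs = 3, matching y values: none (0 points).
  x = 12: rhs = 0, matching y values: 0 (1 points).
  x = 13: rhs = 12, matching y values: none (0 points).
  x = 14: rhs = 7, matching y values: 8, 11 (2 points).
  x = 15: rhs = 10, matching y values: none (0 points).
  x = 16: rhs = 8, matching y values: none (0 points).
  x = 17: rhs = 7, matching y values: 8, 11 (2 points).
  x = 18: rhs = 13, matching y values: none (0 points).
Total affine count: 15.
Full point count |E(F_19)| = 15 + 1 = 16.
Hasse bound: |16 − (19+1)| = |-4| = 4 ≤ 2√19 ≈ 8.7178 ✓.


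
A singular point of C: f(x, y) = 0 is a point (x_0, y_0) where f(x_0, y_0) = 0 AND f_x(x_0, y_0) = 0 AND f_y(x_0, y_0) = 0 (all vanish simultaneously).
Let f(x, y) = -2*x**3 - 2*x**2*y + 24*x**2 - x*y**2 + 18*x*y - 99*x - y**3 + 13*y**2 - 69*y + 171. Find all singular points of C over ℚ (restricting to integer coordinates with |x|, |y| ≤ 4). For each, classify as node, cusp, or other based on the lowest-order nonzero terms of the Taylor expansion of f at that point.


Singular points: {(3, 3)}; classification: cusp.

Compute partial derivatives:
  f_x = -6*x**2 - 4*x*y + 48*x - y**2 + 18*y - 99.
  f_y = -2*x**2 - 2*x*y + 18*x - 3*y**2 + 26*y - 69.
Scan x_0 ∈ {−4, ..., 4}. For each x_0, f_y(x_0, y) is a polynomial in y; find its integer roots y ∈ {−4, ..., 4}, then test f_x and f at those candidates.
  x = -4: f_y(-4, y) = -3*y**2 + 34*y - 173; no integer root y with |y| ≤ 4.
  x = -3: f_y(-3, y) = -3*y**2 + 32*y - 141; no integer root y with |y| ≤ 4.
  x = -2: f_y(-2, y) = -3*y**2 + 30*y - 113; no integer root y with |y| ≤ 4.
  x = -1: f_y(-1, y) = -3*y**2 + 28*y - 89; no integer root y with |y| ≤ 4.
  x = 0: f_y(0, y) = -3*y**2 + 26*y - 69; no integer root y with |y| ≤ 4.
  x = 1: f_y(1, y) = -3*y**2 + 24*y - 53; no integer root y with |y| ≤ 4.
  x = 2: f_y(2, y) = -3*y**2 + 22*y - 41; no integer root y with |y| ≤ 4.
  x = 3: f_y(3, y) = -3*y**2 + 20*y - 33; vanishes at y ∈ {3}. (3, 3): f_x = 0, f = 0 — SINGULAR.
  x = 4: f_y(4, y) = -3*y**2 + 18*y - 29; no integer root y with |y| ≤ 4.
Only singular point on the grid: (3, 3).
Classify: substitute x = 3 + u, y = 3 + v and expand: f = -2*u**3 - 2*u**2*v - u*v**2 - v**3 + v**2.
No constant or linear terms (consistent with a singular point). Quadratic part: v**2. Cubic part: -2*u**3 - 2*u**2*v - u*v**2 - v**3.
The quadratic part v**2 is a perfect square, so there is a single (double) tangent line v = 0, i.e. y = 3. Restricting the cubic part to that line (v = 0) leaves -2*u**3 ≠ 0, so f is not divisible by v and the branch is v² ≈ 2*u**3 to lowest order — this is a cusp.
Classification: cusp.


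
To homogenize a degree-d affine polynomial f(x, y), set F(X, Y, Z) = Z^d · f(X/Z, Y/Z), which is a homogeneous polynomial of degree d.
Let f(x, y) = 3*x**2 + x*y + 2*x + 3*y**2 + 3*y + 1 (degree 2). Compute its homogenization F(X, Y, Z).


F(X, Y, Z) = 3*X**2 + X*Y + 2*X*Z + 3*Y**2 + 3*Y*Z + Z**2

deg(f) = 2.
Substitute x = X/Z, y = Y/Z into f, then multiply by Z^2.
  monomial 3·x^2·y^0 ↦ 3·X^2·Y^0·Z^0.
  monomial 1·x^1·y^1 ↦ 1·X^1·Y^1·Z^0.
  monomial 2·x^1·y^0 ↦ 2·X^1·Y^0·Z^1.
  monomial 3·x^0·y^2 ↦ 3·X^0·Y^2·Z^0.
  monomial 3·x^0·y^1 ↦ 3·X^0·Y^1·Z^1.
  monomial 1·x^0·y^0 ↦ 1·X^0·Y^0·Z^2.
Collecting: F(X, Y, Z) = 3*X**2 + X*Y + 2*X*Z + 3*Y**2 + 3*Y*Z + Z**2.


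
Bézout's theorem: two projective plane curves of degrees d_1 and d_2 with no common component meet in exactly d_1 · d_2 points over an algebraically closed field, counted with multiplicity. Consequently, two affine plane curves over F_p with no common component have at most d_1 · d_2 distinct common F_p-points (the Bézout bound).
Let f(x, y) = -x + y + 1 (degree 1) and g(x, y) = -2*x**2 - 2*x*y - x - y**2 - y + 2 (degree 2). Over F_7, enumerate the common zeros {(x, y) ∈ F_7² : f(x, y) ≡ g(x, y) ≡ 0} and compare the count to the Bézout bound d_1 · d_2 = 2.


Common zeros: {(2, 1), (4, 3)}; count = 2; Bézout bound = 2.

deg(f) = 1, deg(g) = 2, so Bézout bound = 2.
Scan x ∈ F_7. For each x, list the y ∈ F_7 with f(x, y) ≡ 0 and those with g(x, y) ≡ 0 (mod 7); the common zeros in that column are the intersection.
  x = 0: f ≡ 0 at y ∈ {6}; g ≡ 0 at y ∈ {1, 5}; common: ∅.
  x = 1: f ≡ 0 at y ∈ {0}; g ≡ 0 at y ∈ ∅; common: ∅.
  x = 2: f ≡ 0 at y ∈ {1}; g ≡ 0 at y ∈ {1}; common: {1}.
  x = 3: f ≡ 0 at y ∈ {2}; g ≡ 0 at y ∈ {3, 4}; common: ∅.
  x = 4: f ≡ 0 at y ∈ {3}; g ≡ 0 at y ∈ {2, 3}; common: {3}.
  x = 5: f ≡ 0 at y ∈ {4}; g ≡ 0 at y ∈ {5}; common: ∅.
  x = 6: f ≡ 0 at y ∈ {5}; g ≡ 0 at y ∈ ∅; common: ∅.
Collecting: common zeros = {(2, 1), (4, 3)}, so the count is 2.
Comparison with the Bézout bound: 2 ≤ 2 = deg(f)·deg(g), as expected for curves with no common component (the bound is attained).


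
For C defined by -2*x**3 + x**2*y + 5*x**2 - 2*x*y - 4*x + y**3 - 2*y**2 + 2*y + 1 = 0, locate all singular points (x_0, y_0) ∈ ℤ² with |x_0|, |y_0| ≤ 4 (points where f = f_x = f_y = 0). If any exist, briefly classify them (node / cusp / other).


Singular points: {(1, 1)}; classification: cusp.

Compute partial derivatives:
  f_x = -6*x**2 + 2*x*y + 10*x - 2*y - 4.
  f_y = x**2 - 2*x + 3*y**2 - 4*y + 2.
Scan x_0 ∈ {−4, ..., 4}. For each x_0, f_y(x_0, y) is a polynomial in y; find its integer roots y ∈ {−4, ..., 4}, then test f_x and f at those candidates.
  x = -4: f_y(-4, y) = 3*y**2 - 4*y + 26; no integer root y with |y| ≤ 4.
  x = -3: f_y(-3, y) = 3*y**2 - 4*y + 17; no integer root y with |y| ≤ 4.
  x = -2: f_y(-2, y) = 3*y**2 - 4*y + 10; no integer root y with |y| ≤ 4.
  x = -1: f_y(-1, y) = 3*y**2 - 4*y + 5; no integer root y with |y| ≤ 4.
  x = 0: f_y(0, y) = 3*y**2 - 4*y + 2; no integer root y with |y| ≤ 4.
  x = 1: f_y(1, y) = 3*y**2 - 4*y + 1; vanishes at y ∈ {1}. (1, 1): f_x = 0, f = 0 — SINGULAR.
  x = 2: f_y(2, y) = 3*y**2 - 4*y + 2; no integer root y with |y| ≤ 4.
  x = 3: f_y(3, y) = 3*y**2 - 4*y + 5; no integer root y with |y| ≤ 4.
  x = 4: f_y(4, y) = 3*y**2 - 4*y + 10; no integer root y with |y| ≤ 4.
Only singular point on the grid: (1, 1).
Classify: substitute x = 1 + u, y = 1 + v and expand: f = -2*u**3 + u**2*v + v**3 + v**2.
No constant or linear terms (consistent with a singular point). Quadratic part: v**2. Cubic part: -2*u**3 + u**2*v + v**3.
The quadratic part v**2 is a perfect square, so there is a single (double) tangent line v = 0, i.e. y = 1. Restricting the cubic part to that line (v = 0) leaves -2*u**3 ≠ 0, so f is not divisible by v and the branch is v² ≈ 2*u**3 to lowest order — this is a cusp.
Classification: cusp.


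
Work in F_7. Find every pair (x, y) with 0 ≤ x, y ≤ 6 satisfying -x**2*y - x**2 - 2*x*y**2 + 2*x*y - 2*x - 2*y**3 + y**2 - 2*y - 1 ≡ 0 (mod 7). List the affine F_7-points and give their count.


Affine F_7-points: {(1, 3), (3, 1), (3, 6), (6, 0), (6, 2), (6, 3)}; count = 6.

For each of the 49 pairs (x, y) ∈ F_7², evaluate f(x, y) mod 7. Record the zeros.
  x = 0: [0↦6, 1↦3, 2↦4, 3↦4, 4↦5, 5↦2, 6↦4]  zeros at y ∈ ∅
  x = 1: [0↦3, 1↦6, 2↦2, 3↦0, 4↦2, 5↦3, 6↦5]  zeros at y ∈ {3}
  x = 2: [0↦5, 1↦5, 2↦1, 3↦2, 4↦3, 5↦6, 6↦6]  zeros at y ∈ ∅
  x = 3: [0↦5, 1↦0, 2↦1, 3↦3, 4↦1, 5↦4, 6↦0]  zeros at y ∈ {1, 6}
  x = 4: [0↦3, 1↦5, 2↦2, 3↦3, 4↦3, 5↦4, 6↦1]  zeros at y ∈ ∅
  x = 5: [0↦6, 1↦6, 2↦4, 3↦2, 4↦2, 5↦6, 6↦2]  zeros at y ∈ ∅
  x = 6: [0↦0, 1↦3, 2↦0, 3↦0, 4↦5, 5↦3, 6↦3]  zeros at y ∈ {0, 2, 3}
Collecting zeros: affine points = {(1, 3), (3, 1), (3, 6), (6, 0), (6, 2), (6, 3)}.
Total count |C(F_7)_aff| = 6.


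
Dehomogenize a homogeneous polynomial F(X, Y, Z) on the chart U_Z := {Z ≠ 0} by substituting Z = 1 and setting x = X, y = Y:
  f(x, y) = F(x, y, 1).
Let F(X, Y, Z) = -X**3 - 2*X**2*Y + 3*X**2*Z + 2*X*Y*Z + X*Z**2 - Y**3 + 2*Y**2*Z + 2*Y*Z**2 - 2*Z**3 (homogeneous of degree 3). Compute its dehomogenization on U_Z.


f(x, y) = -x**3 - 2*x**2*y + 3*x**2 + 2*x*y + x - y**3 + 2*y**2 + 2*y - 2

On U_Z we set Z = 1. Each monomial c·X^i·Y^j·Z^k in F becomes c·x^i·y^j·1^k = c·x^i·y^j.
Substituting Z = 1: F(X, Y, 1) = -x**3 - 2*x**2*y + 3*x**2 + 2*x*y + x - y**3 + 2*y**2 + 2*y - 2.
Note: deg(f) ≤ deg(F) = 3; strict inequality happens when F is divisible by Z (lost terms).


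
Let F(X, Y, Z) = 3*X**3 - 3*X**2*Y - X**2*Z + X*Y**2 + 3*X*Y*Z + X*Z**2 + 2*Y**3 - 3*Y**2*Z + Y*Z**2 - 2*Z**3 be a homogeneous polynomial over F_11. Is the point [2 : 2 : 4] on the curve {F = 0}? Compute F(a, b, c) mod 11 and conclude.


F(2,2,4) ≡ 10 (mod 11); P is NOT on the curve.

Evaluate F(2, 2, 4) term-by-term (mod 11).
  3*X**3 ↦ 3·8·1·1 = 24
  -3*X**2*Y ↦ -3·4·2·1 = -24
  -X**2*Z ↦ -1·4·1·4 = -16
  X*Y**2 ↦ 1·2·4·1 = 8
  3*X*Y*Z ↦ 3·2·2·4 = 48
  X*Z**2 ↦ 1·2·1·16 = 32
  2*Y**3 ↦ 2·1·8·1 = 16
  -3*Y**2*Z ↦ -3·1·4·4 = -48
  Y*Z**2 ↦ 1·1·2·16 = 32
  -2*Z**3 ↦ -2·1·1·64 = -128
Sum: F(2, 2, 4) = (24) + (-24) + (-16) + (8) + (48) + (32) + (16) + (-48) + (32) + (-128) = -56.
Reducing mod 11: -56 ≡ 10 (mod 11).
Since F(a, b, c) ≡ 10 ≠ 0 (mod 11), P does NOT lie on the curve.


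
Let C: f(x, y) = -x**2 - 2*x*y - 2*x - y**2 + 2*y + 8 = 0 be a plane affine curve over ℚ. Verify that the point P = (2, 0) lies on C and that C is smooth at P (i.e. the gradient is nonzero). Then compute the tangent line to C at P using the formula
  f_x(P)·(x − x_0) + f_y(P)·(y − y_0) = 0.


Tangent line at P: -6*x - 2*y + 12 = 0.

Step 1: f(2, 0) = 0, so P lies on C.
Step 2: partial derivatives
  f_x(x, y) = -2*x - 2*y - 2, f_y(x, y) = -2*x - 2*y + 2.
  f_x(P) = -6, f_y(P) = -2 (gradient nonzero, so P is smooth).
Step 3: tangent line at P: -6·(x − 2) + -2·(y − 0) = 0.
Expanding: -6*x - 2*y + 12 = 0.


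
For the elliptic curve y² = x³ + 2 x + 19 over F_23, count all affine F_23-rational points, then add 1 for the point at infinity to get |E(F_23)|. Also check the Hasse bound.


Affine points = {(2, 10), (2, 13), (3, 11), (3, 12), (5, 4), (5, 19), (7, 10), (7, 13), (8, 8), (8, 15), (10, 2), (10, 21), (12, 0), (14, 10), (14, 13), (19, 4), (19, 19), (20, 3), (20, 20), (22, 4), (22, 19)}; affine count = 21; |E(F_23)| = 22.

Discriminant check: Δ ∝ 4a³ + 27b² = 4·2³ + 27·19² = 4·8 + 27·361 ≡ 4 (mod 23). Nonzero ⇒ E is nonsingular.
For each x ∈ F_23, compute rhs = x³ + 2·x + 19 mod 23, then count y ∈ F_23 with y² ≡ rhs.
  x = 0: rhs = 19, matching y values: none (0 points).
  x = 1: rhs = 22, matching y values: none (0 points).
  x = 2: rhs = 8, matching y values: 10, 13 (2 points).
  x = 3: rhs = 6, matching y values: 11, 12 (2 points).
  x = 4: rhs = 22, matching y values: none (0 points).
  x = 5: rhs = 16, matching y values: 4, 19 (2 points).
  x = 6: rhs = 17, matching y values: none (0 points).
  x = 7: rhs = 8, matching y values: 10, 13 (2 points).
  x = 8: rhs = 18, matching y values: 8, 15 (2 points).
  x = 9: rhs = 7, matching y values: none (0 points).
  x = 10: rhs = 4, matching y values: 2, 21 (2 points).
  x = 11: rhs = 15, matching y values: none (0 points).
  x = 12: rhs = 0, matching y values: 0 (1 points).
  x = 13: rhs = 11, matching y values: none (0 points).
  x = 14: rhs = 8, matching y values: 10, 13 (2 points).
  x = 15: rhs = 20, matching y values: none (0 points).
  x = 16: rhs = 7, matching y values: none (0 points).
  x = 17: rhs = 21, matching y values: none (0 points).
  x = 18: rhs = 22, matching y values: none (0 points).
  x = 19: rhs = 16, matching y values: 4, 19 (2 points).
  x = 20: rhs = 9, matching y values: 3, 20 (2 points).
  x = 21: rhs = 7, matching y values: none (0 points).
  x = 22: rhs = 16, matching y values: 4, 19 (2 points).
Total affine count: 21.
Full point count |E(F_23)| = 21 + 1 = 22.
Hasse bound: |22 − (23+1)| = |-2| = 2 ≤ 2√23 ≈ 9.5917 ✓.


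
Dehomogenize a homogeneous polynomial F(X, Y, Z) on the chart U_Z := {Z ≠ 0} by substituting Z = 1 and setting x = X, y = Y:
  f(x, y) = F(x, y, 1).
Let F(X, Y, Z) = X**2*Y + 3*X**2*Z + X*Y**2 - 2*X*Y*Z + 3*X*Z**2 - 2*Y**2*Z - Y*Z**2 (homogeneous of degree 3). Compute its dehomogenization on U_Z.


f(x, y) = x**2*y + 3*x**2 + x*y**2 - 2*x*y + 3*x - 2*y**2 - y

On U_Z we set Z = 1. Each monomial c·X^i·Y^j·Z^k in F becomes c·x^i·y^j·1^k = c·x^i·y^j.
Substituting Z = 1: F(X, Y, 1) = x**2*y + 3*x**2 + x*y**2 - 2*x*y + 3*x - 2*y**2 - y.
Note: deg(f) ≤ deg(F) = 3; strict inequality happens when F is divisible by Z (lost terms).


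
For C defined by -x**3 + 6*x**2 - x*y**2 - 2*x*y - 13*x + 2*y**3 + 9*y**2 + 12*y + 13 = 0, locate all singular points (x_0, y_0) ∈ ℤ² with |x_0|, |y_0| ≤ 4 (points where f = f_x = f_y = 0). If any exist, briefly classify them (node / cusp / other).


Singular points: {(2, -1)}; classification: cusp.

Compute partial derivatives:
  f_x = -3*x**2 + 12*x - y**2 - 2*y - 13.
  f_y = -2*x*y - 2*x + 6*y**2 + 18*y + 12.
Scan x_0 ∈ {−4, ..., 4}. For each x_0, f_y(x_0, y) is a polynomial in y; find its integer roots y ∈ {−4, ..., 4}, then test f_x and f at those candidates.
  x = -4: f_y(-4, y) = 6*y**2 + 26*y + 20; vanishes at y ∈ {-1}. (-4, -1): f_x = -108 ≠ 0.
  x = -3: f_y(-3, y) = 6*y**2 + 24*y + 18; vanishes at y ∈ {-3, -1}. (-3, -3): f_x = -79 ≠ 0; (-3, -1): f_x = -75 ≠ 0.
  x = -2: f_y(-2, y) = 6*y**2 + 22*y + 16; vanishes at y ∈ {-1}. (-2, -1): f_x = -48 ≠ 0.
  x = -1: f_y(-1, y) = 6*y**2 + 20*y + 14; vanishes at y ∈ {-1}. (-1, -1): f_x = -27 ≠ 0.
  x = 0: f_y(0, y) = 6*y**2 + 18*y + 12; vanishes at y ∈ {-2, -1}. (0, -2): f_x = -13 ≠ 0; (0, -1): f_x = -12 ≠ 0.
  x = 1: f_y(1, y) = 6*y**2 + 16*y + 10; vanishes at y ∈ {-1}. (1, -1): f_x = -3 ≠ 0.
  x = 2: f_y(2, y) = 6*y**2 + 14*y + 8; vanishes at y ∈ {-1}. (2, -1): f_x = 0, f = 0 — SINGULAR.
  x = 3: f_y(3, y) = 6*y**2 + 12*y + 6; vanishes at y ∈ {-1}. (3, -1): f_x = -3 ≠ 0.
  x = 4: f_y(4, y) = 6*y**2 + 10*y + 4; vanishes at y ∈ {-1}. (4, -1): f_x = -12 ≠ 0.
Only singular point on the grid: (2, -1).
Classify: substitute x = 2 + u, y = -1 + v and expand: f = -u**3 - u*v**2 + 2*v**3 + v**2.
No constant or linear terms (consistent with a singular point). Quadratic part: v**2. Cubic part: -u**3 - u*v**2 + 2*v**3.
The quadratic part v**2 is a perfect square, so there is a single (double) tangent line v = 0, i.e. y = -1. Restricting the cubic part to that line (v = 0) leaves -u**3 ≠ 0, so f is not divisible by v and the branch is v² ≈ u**3 to lowest order — this is a cusp.
Classification: cusp.


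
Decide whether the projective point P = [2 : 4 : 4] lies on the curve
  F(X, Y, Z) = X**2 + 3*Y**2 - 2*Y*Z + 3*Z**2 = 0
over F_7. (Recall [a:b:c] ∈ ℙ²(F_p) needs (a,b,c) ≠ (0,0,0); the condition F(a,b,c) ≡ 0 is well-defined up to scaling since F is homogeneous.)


F(2,4,4) ≡ 5 (mod 7); P is NOT on the curve.

Evaluate F(2, 4, 4) term-by-term (mod 7).
  X**2 ↦ 1·4·1·1 = 4
  3*Y**2 ↦ 3·1·16·1 = 48
  -2*Y*Z ↦ -2·1·4·4 = -32
  3*Z**2 ↦ 3·1·1·16 = 48
Sum: F(2, 4, 4) = (4) + (48) + (-32) + (48) = 68.
Reducing mod 7: 68 ≡ 5 (mod 7).
Since F(a, b, c) ≡ 5 ≠ 0 (mod 7), P does NOT lie on the curve.


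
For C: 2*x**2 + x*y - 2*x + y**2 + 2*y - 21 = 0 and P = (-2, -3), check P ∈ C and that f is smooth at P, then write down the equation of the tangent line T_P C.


Tangent line at P: -13*x - 6*y - 44 = 0.

Step 1: f(-2, -3) = 0, so P lies on C.
Step 2: partial derivatives
  f_x(x, y) = 4*x + y - 2, f_y(x, y) = x + 2*y + 2.
  f_x(P) = -13, f_y(P) = -6 (gradient nonzero, so P is smooth).
Step 3: tangent line at P: -13·(x − -2) + -6·(y − -3) = 0.
Expanding: -13*x - 6*y - 44 = 0.


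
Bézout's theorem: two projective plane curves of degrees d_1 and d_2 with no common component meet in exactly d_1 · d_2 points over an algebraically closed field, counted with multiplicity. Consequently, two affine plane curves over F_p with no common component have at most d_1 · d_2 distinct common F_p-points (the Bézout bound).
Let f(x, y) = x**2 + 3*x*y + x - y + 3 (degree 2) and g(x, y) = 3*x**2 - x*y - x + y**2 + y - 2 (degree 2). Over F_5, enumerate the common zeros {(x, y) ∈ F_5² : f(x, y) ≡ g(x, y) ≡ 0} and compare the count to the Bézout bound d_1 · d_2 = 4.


Common zeros: {(0, 3), (1, 0), (4, 2)}; count = 3; Bézout bound = 4.

deg(f) = 2, deg(g) = 2, so Bézout bound = 4.
Scan x ∈ F_5. For each x, list the y ∈ F_5 with f(x, y) ≡ 0 and those with g(x, y) ≡ 0 (mod 5); the common zeros in that column are the intersection.
  x = 0: f ≡ 0 at y ∈ {3}; g ≡ 0 at y ∈ {1, 3}; common: {3}.
  x = 1: f ≡ 0 at y ∈ {0}; g ≡ 0 at y ∈ {0}; common: {0}.
  x = 2: f ≡ 0 at y ∈ ∅; g ≡ 0 at y ∈ {2, 4}; common: ∅.
  x = 3: f ≡ 0 at y ∈ {0}; g ≡ 0 at y ∈ {3, 4}; common: ∅.
  x = 4: f ≡ 0 at y ∈ {2}; g ≡ 0 at y ∈ {1, 2}; common: {2}.
Collecting: common zeros = {(0, 3), (1, 0), (4, 2)}, so the count is 3.
Comparison with the Bézout bound: 3 ≤ 4 = deg(f)·deg(g), as expected for curves with no common component (the affine F_5-count falls short of the bound because intersections may lie at infinity, over extension fields, or carry multiplicity).


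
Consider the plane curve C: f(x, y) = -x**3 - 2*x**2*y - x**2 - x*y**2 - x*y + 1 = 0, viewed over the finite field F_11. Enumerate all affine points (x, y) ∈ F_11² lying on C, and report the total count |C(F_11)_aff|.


Affine F_11-points: {(1, 2), (1, 6), (2, 0), (2, 6), (5, 1), (5, 10), (6, 3), (6, 6), (7, 9)}; count = 9.

For each of the 121 pairs (x, y) ∈ F_11², evaluate f(x, y) mod 11. Record the zeros.
  x = 0: [0↦1, 1↦1, 2↦1, 3↦1, 4↦1, 5↦1, 6↦1, 7↦1, 8↦1, 9↦1, 10↦1]  zeros at y ∈ ∅
  x = 1: [0↦10, 1↦6, 2↦0, 3↦3, 4↦4, 5↦3, 6↦0, 7↦6, 8↦10, 9↦1, 10↦1]  zeros at y ∈ {2, 6}
  x = 2: [0↦0, 1↦10, 2↦5, 3↦7, 4↦5, 5↦10, 6↦0, 7↦8, 8↦1, 9↦1, 10↦8]  zeros at y ∈ {0, 6}
  x = 3: [0↦9, 1↦7, 2↦10, 3↦7, 4↦9, 5↦5, 6↦6, 7↦1, 8↦1, 9↦6, 10↦5]  zeros at y ∈ ∅
  x = 4: [0↦9, 1↦2, 2↦9, 3↦8, 4↦10, 5↦4, 6↦1, 7↦1, 8↦4, 9↦10, 10↦8]  zeros at y ∈ ∅
  x = 5: [0↦5, 1↦0, 2↦7, 3↦4, 4↦2, 5↦1, 6↦1, 7↦2, 8↦4, 9↦7, 10↦0]  zeros at y ∈ {1, 10}
  x = 6: [0↦2, 1↦6, 2↦9, 3↦0, 4↦1, 5↦1, 6↦0, 7↦9, 8↦6, 9↦2, 10↦8]  zeros at y ∈ {3, 6}
  x = 7: [0↦5, 1↦3, 2↦9, 3↦1, 4↦1, 5↦9, 6↦3, 7↦5, 8↦4, 9↦0, 10↦4]  zeros at y ∈ {9}
  x = 8: [0↦8, 1↦7, 2↦1, 3↦1, 4↦7, 5↦8, 6↦4, 7↦6, 8↦3, 9↦6, 10↦4]  zeros at y ∈ ∅
  x = 9: [0↦5, 1↦1, 2↦1, 3↦5, 4↦2, 5↦3, 6↦8, 7↦6, 8↦8, 9↦3, 10↦2]  zeros at y ∈ ∅
  x = 10: [0↦1, 1↦1, 2↦3, 3↦7, 4↦2, 5↦10, 6↦9, 7↦10, 8↦2, 9↦7, 10↦3]  zeros at y ∈ ∅
Collecting zeros: affine points = {(1, 2), (1, 6), (2, 0), (2, 6), (5, 1), (5, 10), (6, 3), (6, 6), (7, 9)}.
Total count |C(F_11)_aff| = 9.


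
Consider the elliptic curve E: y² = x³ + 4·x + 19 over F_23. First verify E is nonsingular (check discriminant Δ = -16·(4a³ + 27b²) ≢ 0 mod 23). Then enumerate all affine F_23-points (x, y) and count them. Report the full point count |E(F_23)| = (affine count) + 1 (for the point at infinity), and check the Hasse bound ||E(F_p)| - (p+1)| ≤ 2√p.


Affine points = {(1, 1), (1, 22), (2, 9), (2, 14), (3, 9), (3, 14), (5, 7), (5, 16), (6, 11), (6, 12), (9, 5), (9, 18), (10, 1), (10, 22), (12, 1), (12, 22), (14, 6), (14, 17), (15, 2), (15, 21), (16, 4), (16, 19), (17, 3), (17, 20), (18, 9), (18, 14), (19, 10), (19, 13), (20, 7), (20, 16), (21, 7), (21, 16)}; affine count = 32; |E(F_23)| = 33.

Discriminant check: Δ ∝ 4a³ + 27b² = 4·4³ + 27·19² = 4·64 + 27·361 ≡ 21 (mod 23). Nonzero ⇒ E is nonsingular.
For each x ∈ F_23, compute rhs = x³ + 4·x + 19 mod 23, then count y ∈ F_23 with y² ≡ rhs.
  x = 0: rhs = 19, matching y values: none (0 points).
  x = 1: rhs = 1, matching y values: 1, 22 (2 points).
  x = 2: rhs = 12, matching y values: 9, 14 (2 points).
  x = 3: rhs = 12, matching y values: 9, 14 (2 points).
  x = 4: rhs = 7, matching y values: none (0 points).
  x = 5: rhs = 3, matching y values: 7, 16 (2 points).
  x = 6: rhs = 6, matching y values: 11, 12 (2 points).
  x = 7: rhs = 22, matching y values: none (0 points).
  x = 8: rhs = 11, matching y values: none (0 points).
  x = 9: rhs = 2, matching y values: 5, 18 (2 points).
  x = 10: rhs = 1, matching y values: 1, 22 (2 points).
  x = 11: rhs = 14, matching y values: none (0 points).
  x = 12: rhs = 1, matching y values: 1, 22 (2 points).
  x = 13: rhs = 14, matching y values: none (0 points).
  x = 14: rhs = 13, matching y values: 6, 17 (2 points).
  x = 15: rhs = 4, matching y values: 2, 21 (2 points).
  x = 16: rhs = 16, matching y values: 4, 19 (2 points).
  x = 17: rhs = 9, matching y values: 3, 20 (2 points).
  x = 18: rhs = 12, matching y values: 9, 14 (2 points).
  x = 19: rhs = 8, matching y values: 10, 13 (2 points).
  x = 20: rhs = 3, matching y values: 7, 16 (2 points).
  x = 21: rhs = 3, matching y values: 7, 16 (2 points).
  x = 22: rhs = 14, matching y values: none (0 points).
Total affine count: 32.
Full point count |E(F_23)| = 32 + 1 = 33.
Hasse bound: |33 − (23+1)| = |9| = 9 ≤ 2√23 ≈ 9.5917 ✓.
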